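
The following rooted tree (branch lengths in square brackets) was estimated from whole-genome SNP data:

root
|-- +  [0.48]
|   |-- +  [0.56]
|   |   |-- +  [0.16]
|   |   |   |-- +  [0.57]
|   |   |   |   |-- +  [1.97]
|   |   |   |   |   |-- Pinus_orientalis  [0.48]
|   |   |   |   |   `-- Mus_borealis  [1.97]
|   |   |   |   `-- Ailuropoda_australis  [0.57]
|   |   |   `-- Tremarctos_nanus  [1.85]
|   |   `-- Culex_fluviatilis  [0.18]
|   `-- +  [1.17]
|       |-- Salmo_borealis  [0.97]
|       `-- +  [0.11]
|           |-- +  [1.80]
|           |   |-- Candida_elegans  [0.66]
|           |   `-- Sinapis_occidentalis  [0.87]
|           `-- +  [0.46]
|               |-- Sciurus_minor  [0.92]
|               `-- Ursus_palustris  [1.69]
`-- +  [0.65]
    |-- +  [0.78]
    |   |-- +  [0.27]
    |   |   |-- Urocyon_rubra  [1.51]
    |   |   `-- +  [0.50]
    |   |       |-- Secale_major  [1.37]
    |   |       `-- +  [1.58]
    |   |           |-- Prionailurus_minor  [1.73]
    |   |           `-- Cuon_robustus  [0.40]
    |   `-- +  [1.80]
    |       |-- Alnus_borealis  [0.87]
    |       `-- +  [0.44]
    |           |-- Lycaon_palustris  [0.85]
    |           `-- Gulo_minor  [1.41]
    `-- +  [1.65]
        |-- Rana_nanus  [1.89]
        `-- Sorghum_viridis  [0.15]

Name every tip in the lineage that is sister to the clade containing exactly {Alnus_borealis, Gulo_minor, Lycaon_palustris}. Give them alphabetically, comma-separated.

The clade containing exactly {Alnus_borealis, Gulo_minor, Lycaon_palustris} attaches to the tree at the node subtending ((Urocyon_rubra,(Secale_major,(Prionailurus_minor,Cuon_robustus))),(Alnus_borealis,(Lycaon_palustris,Gulo_minor))).
The other lineage descending from that same node — the sister group — is (Urocyon_rubra,(Secale_major,(Prionailurus_minor,Cuon_robustus))); its 4 tips in alphabetical order are the answer.

Cuon_robustus, Prionailurus_minor, Secale_major, Urocyon_rubra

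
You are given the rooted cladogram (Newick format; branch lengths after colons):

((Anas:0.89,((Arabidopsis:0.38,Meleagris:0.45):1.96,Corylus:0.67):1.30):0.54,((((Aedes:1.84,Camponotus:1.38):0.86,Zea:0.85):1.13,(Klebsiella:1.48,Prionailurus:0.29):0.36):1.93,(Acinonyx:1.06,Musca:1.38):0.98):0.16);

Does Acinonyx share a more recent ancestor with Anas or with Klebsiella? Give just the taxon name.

Klebsiella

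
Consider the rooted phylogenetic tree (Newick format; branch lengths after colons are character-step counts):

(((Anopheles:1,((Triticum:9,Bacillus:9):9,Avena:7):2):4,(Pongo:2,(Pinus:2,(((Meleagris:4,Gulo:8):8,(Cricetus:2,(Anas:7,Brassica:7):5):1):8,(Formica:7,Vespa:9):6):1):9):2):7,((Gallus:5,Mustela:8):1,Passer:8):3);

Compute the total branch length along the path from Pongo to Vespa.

The path runs Pongo → … → MRCA → … → Vespa; the MRCA is the node subtending (Pongo,(Pinus,(((Meleagris,Gulo),(Cricetus,(Anas,Brassica))),(Formica,Vespa)))).
Branch lengths along that path: 2 + 9 + 1 + 6 + 9 = 27.

27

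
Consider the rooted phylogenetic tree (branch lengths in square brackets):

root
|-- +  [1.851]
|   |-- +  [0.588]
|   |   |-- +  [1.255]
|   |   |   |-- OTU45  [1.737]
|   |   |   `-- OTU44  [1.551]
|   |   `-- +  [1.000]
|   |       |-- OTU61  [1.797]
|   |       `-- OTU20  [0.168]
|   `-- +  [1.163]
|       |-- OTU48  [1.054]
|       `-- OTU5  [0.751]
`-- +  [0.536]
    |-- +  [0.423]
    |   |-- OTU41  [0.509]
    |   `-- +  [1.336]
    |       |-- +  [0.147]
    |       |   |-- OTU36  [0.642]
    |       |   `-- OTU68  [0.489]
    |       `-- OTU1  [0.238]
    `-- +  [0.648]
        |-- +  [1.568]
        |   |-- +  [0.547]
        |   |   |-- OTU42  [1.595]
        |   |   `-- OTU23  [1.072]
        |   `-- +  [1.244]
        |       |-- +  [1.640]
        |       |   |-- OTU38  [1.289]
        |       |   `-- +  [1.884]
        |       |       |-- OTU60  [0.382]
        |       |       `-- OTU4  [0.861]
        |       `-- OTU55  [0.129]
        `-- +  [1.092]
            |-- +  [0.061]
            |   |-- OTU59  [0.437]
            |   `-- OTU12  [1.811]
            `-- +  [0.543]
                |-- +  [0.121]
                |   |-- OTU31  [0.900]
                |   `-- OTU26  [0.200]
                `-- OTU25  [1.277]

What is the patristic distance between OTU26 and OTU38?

7.697

The path runs OTU26 → … → MRCA → … → OTU38; the MRCA is the node subtending (((OTU42,OTU23),((OTU38,(OTU60,OTU4)),OTU55)),((OTU59,OTU12),((OTU31,OTU26),OTU25))).
Branch lengths along that path: 0.200 + 0.121 + 0.543 + 1.092 + 1.568 + 1.244 + 1.640 + 1.289 = 7.697.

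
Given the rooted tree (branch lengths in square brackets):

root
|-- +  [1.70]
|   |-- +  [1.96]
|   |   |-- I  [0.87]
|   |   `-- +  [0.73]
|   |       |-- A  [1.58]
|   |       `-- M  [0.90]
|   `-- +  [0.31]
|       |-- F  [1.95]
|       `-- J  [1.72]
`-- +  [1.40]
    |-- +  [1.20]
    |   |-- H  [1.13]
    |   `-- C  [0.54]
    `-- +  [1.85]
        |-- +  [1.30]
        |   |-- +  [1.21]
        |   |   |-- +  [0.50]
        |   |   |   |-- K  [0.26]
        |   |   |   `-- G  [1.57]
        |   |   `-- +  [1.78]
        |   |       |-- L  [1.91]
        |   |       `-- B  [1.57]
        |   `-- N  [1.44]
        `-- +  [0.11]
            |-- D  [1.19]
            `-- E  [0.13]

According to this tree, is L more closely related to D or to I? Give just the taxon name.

The MRCA of L and D subtends ((((K,G),(L,B)),N),(D,E)) (7 taxa).
The MRCA of L and I is the root, subtending the entire tree (14 taxa).
The first is nested inside the second, so L shares a more recent common ancestor with D.

D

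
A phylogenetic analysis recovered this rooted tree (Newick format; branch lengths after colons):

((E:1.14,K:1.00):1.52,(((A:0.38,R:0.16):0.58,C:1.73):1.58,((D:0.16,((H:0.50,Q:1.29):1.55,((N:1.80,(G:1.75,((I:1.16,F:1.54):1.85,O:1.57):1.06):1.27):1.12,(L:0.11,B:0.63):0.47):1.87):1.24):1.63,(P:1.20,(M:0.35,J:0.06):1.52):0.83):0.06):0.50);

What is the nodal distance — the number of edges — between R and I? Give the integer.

12

The MRCA of R and I is the node subtending (((A,R),C),((D,((H,Q),((N,(G,((I,F),O))),(L,B)))),(P,(M,J)))).
From R up to that node: 3 branches. From I up to the same node: 9 branches. Total: 3 + 9 = 12.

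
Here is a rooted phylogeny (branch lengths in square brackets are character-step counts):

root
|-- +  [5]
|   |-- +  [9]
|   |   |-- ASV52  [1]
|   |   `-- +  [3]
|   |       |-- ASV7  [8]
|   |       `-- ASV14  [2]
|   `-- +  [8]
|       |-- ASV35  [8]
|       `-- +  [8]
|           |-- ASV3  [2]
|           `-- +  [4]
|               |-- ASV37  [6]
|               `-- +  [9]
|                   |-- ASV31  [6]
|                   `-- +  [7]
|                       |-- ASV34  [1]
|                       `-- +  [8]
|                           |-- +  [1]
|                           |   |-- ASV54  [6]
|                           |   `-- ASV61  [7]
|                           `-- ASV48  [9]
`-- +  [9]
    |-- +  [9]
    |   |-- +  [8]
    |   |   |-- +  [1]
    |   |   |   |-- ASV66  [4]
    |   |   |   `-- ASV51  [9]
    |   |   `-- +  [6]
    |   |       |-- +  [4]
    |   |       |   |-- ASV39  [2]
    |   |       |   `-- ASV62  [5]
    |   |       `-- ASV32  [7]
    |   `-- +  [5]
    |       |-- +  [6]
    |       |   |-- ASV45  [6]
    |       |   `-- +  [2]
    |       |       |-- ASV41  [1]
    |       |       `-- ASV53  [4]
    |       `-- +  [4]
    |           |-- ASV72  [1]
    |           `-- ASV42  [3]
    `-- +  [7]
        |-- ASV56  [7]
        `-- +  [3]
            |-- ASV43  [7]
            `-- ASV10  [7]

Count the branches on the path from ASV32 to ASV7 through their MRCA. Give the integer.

9

The MRCA of ASV32 and ASV7 is the root of the tree.
From ASV32 up to that node: 5 branches. From ASV7 up to the same node: 4 branches. Total: 5 + 4 = 9.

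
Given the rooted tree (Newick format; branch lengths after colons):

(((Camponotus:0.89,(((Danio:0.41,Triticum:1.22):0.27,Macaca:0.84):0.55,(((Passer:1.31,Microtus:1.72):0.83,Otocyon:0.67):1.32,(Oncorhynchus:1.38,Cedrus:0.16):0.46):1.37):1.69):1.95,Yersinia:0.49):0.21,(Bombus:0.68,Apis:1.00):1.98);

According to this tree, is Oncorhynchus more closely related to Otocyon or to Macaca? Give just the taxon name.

Otocyon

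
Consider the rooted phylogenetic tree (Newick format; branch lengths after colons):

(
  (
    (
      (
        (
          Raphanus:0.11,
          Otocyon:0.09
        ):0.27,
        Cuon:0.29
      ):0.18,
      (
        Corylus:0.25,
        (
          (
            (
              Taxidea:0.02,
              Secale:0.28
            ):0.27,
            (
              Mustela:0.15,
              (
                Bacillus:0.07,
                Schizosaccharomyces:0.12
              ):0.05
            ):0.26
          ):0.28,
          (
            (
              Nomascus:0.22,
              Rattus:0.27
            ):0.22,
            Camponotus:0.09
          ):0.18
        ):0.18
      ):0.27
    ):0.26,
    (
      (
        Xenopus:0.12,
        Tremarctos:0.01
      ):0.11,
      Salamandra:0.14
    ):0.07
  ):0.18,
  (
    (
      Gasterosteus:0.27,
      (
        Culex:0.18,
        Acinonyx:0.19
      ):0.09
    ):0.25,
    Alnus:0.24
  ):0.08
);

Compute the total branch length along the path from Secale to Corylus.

The path runs Secale → … → MRCA → … → Corylus; the MRCA is the node subtending (Corylus,(((Taxidea,Secale),(Mustela,(Bacillus,Schizosaccharomyces))),((Nomascus,Rattus),Camponotus))).
Branch lengths along that path: 0.28 + 0.27 + 0.28 + 0.18 + 0.25 = 1.26.

1.26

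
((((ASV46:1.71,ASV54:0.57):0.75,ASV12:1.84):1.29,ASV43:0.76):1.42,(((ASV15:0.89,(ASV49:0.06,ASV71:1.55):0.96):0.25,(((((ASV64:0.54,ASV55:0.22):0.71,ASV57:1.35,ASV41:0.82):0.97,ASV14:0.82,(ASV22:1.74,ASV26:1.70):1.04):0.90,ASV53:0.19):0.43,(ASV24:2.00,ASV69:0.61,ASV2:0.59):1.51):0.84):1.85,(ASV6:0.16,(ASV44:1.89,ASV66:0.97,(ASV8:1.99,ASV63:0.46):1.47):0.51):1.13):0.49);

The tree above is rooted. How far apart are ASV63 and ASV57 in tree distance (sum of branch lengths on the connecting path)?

The path runs ASV63 → … → MRCA → … → ASV57; the MRCA is the node subtending (((ASV15,(ASV49,ASV71)),(((((ASV64,ASV55),ASV57,ASV41),ASV14,(ASV22,ASV26)),ASV53),(ASV24,ASV69,ASV2))),(ASV6,(ASV44,ASV66,(ASV8,ASV63)))).
Branch lengths along that path: 0.46 + 1.47 + 0.51 + 1.13 + 1.85 + 0.84 + 0.43 + 0.90 + 0.97 + 1.35 = 9.91.

9.91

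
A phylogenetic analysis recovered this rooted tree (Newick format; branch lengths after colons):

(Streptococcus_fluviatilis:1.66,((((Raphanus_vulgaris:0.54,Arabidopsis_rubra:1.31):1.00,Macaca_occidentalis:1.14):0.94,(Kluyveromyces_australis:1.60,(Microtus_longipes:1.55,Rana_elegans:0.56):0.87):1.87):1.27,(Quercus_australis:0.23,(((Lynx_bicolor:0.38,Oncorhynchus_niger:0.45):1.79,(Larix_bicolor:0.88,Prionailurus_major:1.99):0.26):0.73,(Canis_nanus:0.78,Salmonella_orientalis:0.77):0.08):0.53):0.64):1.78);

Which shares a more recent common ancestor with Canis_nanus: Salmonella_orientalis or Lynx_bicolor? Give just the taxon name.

Salmonella_orientalis

The MRCA of Canis_nanus and Salmonella_orientalis subtends (Canis_nanus,Salmonella_orientalis) (2 taxa).
The MRCA of Canis_nanus and Lynx_bicolor subtends (((Lynx_bicolor,Oncorhynchus_niger),(Larix_bicolor,Prionailurus_major)),(Canis_nanus,Salmonella_orientalis)) (6 taxa).
The first is nested inside the second, so Canis_nanus shares a more recent common ancestor with Salmonella_orientalis.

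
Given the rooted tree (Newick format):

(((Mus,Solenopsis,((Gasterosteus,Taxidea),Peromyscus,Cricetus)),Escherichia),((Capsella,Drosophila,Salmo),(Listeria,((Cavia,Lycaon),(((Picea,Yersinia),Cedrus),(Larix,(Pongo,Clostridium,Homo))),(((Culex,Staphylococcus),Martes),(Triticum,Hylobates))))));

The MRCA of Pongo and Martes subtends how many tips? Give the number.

The MRCA of Pongo and Martes is the node subtending ((Cavia,Lycaon),(((Picea,Yersinia),Cedrus),(Larix,(Pongo,Clostridium,Homo))),(((Culex,Staphylococcus),Martes),(Triticum,Hylobates))).
That clade contains 14 terminal taxa: Cavia, Cedrus, Clostridium, Culex, Homo, Hylobates, Larix, Lycaon, Martes, Picea, Pongo, Staphylococcus, Triticum, Yersinia.

14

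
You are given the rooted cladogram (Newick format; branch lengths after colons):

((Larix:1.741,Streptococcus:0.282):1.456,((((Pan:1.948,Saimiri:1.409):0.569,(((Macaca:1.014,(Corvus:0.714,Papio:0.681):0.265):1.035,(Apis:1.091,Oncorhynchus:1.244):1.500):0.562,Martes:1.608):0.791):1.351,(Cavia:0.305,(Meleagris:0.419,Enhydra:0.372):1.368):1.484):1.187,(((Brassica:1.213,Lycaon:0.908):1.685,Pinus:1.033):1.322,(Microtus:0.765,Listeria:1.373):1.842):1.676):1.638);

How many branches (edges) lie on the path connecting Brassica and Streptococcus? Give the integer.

The MRCA of Brassica and Streptococcus is the root of the tree.
From Brassica up to that node: 5 branches. From Streptococcus up to the same node: 2 branches. Total: 5 + 2 = 7.

7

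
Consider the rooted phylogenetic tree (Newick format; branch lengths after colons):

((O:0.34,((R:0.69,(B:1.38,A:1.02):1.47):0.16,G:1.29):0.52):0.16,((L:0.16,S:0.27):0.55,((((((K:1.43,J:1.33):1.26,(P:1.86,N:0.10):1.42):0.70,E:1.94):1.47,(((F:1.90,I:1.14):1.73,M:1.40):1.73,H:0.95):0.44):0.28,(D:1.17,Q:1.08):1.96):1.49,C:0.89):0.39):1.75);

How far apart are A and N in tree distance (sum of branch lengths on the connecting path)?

The path runs A → … → MRCA → … → N; the MRCA is the root of the tree.
Branch lengths along that path: 1.02 + 1.47 + 0.16 + 0.52 + 0.16 + 1.75 + 0.39 + 1.49 + 0.28 + 1.47 + 0.70 + 1.42 + 0.10 = 10.93.

10.93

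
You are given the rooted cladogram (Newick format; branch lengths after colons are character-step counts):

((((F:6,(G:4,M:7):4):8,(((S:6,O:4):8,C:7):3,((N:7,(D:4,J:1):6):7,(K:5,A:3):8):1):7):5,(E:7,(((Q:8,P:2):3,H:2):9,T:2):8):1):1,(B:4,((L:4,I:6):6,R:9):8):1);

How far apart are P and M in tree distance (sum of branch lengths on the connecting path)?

47

The path runs P → … → MRCA → … → M; the MRCA is the node subtending (((F,(G,M)),(((S,O),C),((N,(D,J)),(K,A)))),(E,(((Q,P),H),T))).
Branch lengths along that path: 2 + 3 + 9 + 8 + 1 + 5 + 8 + 4 + 7 = 47.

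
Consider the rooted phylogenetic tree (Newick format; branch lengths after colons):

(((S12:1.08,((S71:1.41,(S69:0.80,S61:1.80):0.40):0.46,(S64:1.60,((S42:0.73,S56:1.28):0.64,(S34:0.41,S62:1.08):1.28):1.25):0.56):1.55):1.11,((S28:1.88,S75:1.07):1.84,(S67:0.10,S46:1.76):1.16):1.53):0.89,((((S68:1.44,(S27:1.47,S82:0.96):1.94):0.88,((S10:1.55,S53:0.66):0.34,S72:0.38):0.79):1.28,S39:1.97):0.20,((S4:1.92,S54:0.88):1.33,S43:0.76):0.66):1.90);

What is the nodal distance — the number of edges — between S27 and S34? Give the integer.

The MRCA of S27 and S34 is the root of the tree.
From S27 up to that node: 6 branches. From S34 up to the same node: 7 branches. Total: 6 + 7 = 13.

13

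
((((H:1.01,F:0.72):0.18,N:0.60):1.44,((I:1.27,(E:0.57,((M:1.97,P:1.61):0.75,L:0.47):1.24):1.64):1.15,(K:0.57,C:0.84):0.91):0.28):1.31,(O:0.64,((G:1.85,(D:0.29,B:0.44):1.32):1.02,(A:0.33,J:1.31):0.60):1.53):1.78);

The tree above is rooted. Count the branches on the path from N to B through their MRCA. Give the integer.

The MRCA of N and B is the root of the tree.
From N up to that node: 3 branches. From B up to the same node: 5 branches. Total: 3 + 5 = 8.

8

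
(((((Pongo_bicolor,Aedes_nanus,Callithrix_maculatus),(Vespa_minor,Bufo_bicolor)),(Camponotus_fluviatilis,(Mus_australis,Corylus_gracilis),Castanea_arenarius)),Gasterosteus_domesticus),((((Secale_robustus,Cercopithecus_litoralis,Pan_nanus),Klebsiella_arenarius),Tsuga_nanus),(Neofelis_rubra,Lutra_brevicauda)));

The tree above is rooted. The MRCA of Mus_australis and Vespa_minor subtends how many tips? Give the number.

9

The MRCA of Mus_australis and Vespa_minor is the node subtending (((Pongo_bicolor,Aedes_nanus,Callithrix_maculatus),(Vespa_minor,Bufo_bicolor)),(Camponotus_fluviatilis,(Mus_australis,Corylus_gracilis),Castanea_arenarius)).
That clade contains 9 terminal taxa: Aedes_nanus, Bufo_bicolor, Callithrix_maculatus, Camponotus_fluviatilis, Castanea_arenarius, Corylus_gracilis, Mus_australis, Pongo_bicolor, Vespa_minor.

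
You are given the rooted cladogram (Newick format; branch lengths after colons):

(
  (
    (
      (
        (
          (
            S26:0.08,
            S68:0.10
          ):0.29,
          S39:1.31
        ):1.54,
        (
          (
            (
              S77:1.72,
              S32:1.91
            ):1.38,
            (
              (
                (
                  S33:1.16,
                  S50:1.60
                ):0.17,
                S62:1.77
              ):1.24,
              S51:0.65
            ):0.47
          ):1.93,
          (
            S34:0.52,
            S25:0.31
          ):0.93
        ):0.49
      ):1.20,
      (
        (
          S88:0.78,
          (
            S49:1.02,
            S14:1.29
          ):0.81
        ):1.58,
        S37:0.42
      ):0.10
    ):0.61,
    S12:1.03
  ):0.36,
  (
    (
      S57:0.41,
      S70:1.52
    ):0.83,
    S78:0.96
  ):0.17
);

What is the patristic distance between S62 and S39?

8.75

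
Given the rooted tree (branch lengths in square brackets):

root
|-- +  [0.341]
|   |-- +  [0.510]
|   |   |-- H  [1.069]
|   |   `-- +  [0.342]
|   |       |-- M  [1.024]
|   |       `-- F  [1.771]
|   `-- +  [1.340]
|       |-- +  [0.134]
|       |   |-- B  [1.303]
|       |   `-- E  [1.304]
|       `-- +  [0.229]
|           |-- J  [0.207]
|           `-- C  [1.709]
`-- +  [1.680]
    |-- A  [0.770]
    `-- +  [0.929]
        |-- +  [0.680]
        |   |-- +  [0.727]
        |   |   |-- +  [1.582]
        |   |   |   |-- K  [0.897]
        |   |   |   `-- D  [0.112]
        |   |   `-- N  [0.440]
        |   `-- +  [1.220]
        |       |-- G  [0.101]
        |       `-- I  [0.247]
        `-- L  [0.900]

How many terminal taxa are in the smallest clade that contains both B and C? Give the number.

The MRCA of B and C is the node subtending ((B,E),(J,C)).
That clade contains 4 terminal taxa: B, C, E, J.

4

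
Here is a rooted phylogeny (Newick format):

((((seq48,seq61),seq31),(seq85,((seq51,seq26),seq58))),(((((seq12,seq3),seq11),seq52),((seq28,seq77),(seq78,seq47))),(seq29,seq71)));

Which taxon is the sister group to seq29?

seq71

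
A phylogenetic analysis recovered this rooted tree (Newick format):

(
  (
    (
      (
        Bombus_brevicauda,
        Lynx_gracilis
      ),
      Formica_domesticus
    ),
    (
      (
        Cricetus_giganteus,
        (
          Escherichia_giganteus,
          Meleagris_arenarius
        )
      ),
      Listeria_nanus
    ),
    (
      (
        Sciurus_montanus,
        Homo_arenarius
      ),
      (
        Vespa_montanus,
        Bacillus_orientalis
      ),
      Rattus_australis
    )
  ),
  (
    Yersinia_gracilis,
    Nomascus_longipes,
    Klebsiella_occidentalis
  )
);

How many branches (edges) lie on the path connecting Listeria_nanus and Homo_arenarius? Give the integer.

5

The MRCA of Listeria_nanus and Homo_arenarius is the node subtending (((Bombus_brevicauda,Lynx_gracilis),Formica_domesticus),((Cricetus_giganteus,(Escherichia_giganteus,Meleagris_arenarius)),Listeria_nanus),((Sciurus_montanus,Homo_arenarius),(Vespa_montanus,Bacillus_orientalis),Rattus_australis)).
From Listeria_nanus up to that node: 2 branches. From Homo_arenarius up to the same node: 3 branches. Total: 2 + 3 = 5.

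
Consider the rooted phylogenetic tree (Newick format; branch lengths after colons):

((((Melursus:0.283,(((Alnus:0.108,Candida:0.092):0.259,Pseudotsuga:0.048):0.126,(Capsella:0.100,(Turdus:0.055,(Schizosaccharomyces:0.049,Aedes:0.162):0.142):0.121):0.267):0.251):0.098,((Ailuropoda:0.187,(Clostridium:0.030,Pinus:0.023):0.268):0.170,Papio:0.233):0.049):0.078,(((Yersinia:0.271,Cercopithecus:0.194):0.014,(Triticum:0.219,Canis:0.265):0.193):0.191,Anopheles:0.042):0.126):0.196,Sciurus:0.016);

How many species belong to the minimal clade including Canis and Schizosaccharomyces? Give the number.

17

The MRCA of Canis and Schizosaccharomyces is the node subtending (((Melursus,(((Alnus,Candida),Pseudotsuga),(Capsella,(Turdus,(Schizosaccharomyces,Aedes))))),((Ailuropoda,(Clostridium,Pinus)),Papio)),(((Yersinia,Cercopithecus),(Triticum,Canis)),Anopheles)).
That clade contains 17 terminal taxa: Aedes, Ailuropoda, Alnus, Anopheles, Candida, Canis, Capsella, Cercopithecus, Clostridium, Melursus, Papio, Pinus, Pseudotsuga, Schizosaccharomyces, Triticum, Turdus, Yersinia.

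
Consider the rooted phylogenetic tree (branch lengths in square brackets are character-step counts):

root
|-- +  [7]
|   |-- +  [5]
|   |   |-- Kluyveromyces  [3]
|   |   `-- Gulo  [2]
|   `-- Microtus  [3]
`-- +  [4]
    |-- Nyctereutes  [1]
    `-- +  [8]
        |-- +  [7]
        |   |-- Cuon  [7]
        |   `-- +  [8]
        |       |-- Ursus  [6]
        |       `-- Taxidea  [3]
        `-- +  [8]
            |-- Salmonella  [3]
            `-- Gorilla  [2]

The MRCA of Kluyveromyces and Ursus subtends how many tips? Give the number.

9

The MRCA of Kluyveromyces and Ursus is the root, so the clade is the entire tree.
That clade contains 9 terminal taxa: Cuon, Gorilla, Gulo, Kluyveromyces, Microtus, Nyctereutes, Salmonella, Taxidea, Ursus.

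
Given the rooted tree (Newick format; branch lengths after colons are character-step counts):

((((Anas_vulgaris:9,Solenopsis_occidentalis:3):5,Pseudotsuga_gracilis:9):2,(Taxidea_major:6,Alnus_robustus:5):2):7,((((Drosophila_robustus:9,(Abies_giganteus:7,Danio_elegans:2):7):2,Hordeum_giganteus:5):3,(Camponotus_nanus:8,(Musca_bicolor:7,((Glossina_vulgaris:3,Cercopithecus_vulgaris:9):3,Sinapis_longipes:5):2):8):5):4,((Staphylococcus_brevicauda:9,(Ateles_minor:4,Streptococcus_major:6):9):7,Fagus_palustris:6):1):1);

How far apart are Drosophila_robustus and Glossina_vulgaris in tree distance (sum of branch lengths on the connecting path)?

35

The path runs Drosophila_robustus → … → MRCA → … → Glossina_vulgaris; the MRCA is the node subtending (((Drosophila_robustus,(Abies_giganteus,Danio_elegans)),Hordeum_giganteus),(Camponotus_nanus,(Musca_bicolor,((Glossina_vulgaris,Cercopithecus_vulgaris),Sinapis_longipes)))).
Branch lengths along that path: 9 + 2 + 3 + 5 + 8 + 2 + 3 + 3 = 35.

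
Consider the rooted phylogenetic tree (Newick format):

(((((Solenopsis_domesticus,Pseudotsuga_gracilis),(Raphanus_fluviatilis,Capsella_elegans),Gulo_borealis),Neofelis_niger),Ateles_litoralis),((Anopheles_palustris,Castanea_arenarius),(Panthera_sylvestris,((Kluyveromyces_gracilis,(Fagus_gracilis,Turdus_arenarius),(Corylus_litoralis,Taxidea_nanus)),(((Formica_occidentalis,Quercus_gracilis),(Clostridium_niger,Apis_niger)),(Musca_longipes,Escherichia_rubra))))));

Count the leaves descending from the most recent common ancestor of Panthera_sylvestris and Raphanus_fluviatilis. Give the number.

The MRCA of Panthera_sylvestris and Raphanus_fluviatilis is the root, so the clade is the entire tree.
That clade contains 21 terminal taxa: Anopheles_palustris, Apis_niger, Ateles_litoralis, Capsella_elegans, Castanea_arenarius, Clostridium_niger, Corylus_litoralis, Escherichia_rubra, Fagus_gracilis, Formica_occidentalis, Gulo_borealis, Kluyveromyces_gracilis, Musca_longipes, Neofelis_niger, Panthera_sylvestris, Pseudotsuga_gracilis, Quercus_gracilis, Raphanus_fluviatilis, Solenopsis_domesticus, Taxidea_nanus, Turdus_arenarius.

21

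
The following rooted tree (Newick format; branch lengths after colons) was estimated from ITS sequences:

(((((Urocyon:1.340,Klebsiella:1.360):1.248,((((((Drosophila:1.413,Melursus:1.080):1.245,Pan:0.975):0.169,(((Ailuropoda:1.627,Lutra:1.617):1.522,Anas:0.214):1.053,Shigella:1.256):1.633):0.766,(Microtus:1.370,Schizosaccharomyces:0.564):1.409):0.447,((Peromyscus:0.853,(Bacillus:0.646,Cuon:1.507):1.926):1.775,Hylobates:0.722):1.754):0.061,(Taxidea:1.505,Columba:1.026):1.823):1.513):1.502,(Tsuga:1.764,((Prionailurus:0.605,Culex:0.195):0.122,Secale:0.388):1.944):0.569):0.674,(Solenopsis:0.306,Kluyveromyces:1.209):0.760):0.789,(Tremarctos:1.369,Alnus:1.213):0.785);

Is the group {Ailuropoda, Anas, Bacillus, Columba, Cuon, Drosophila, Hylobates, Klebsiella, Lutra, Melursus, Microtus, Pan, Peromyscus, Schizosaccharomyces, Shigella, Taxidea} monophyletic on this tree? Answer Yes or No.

The MRCA of the listed taxa subtends ((Urocyon,Klebsiella),((((((Drosophila,Melursus),Pan),(((Ailuropoda,Lutra),Anas),Shigella)),(Microtus,Schizosaccharomyces)),((Peromyscus,(Bacillus,Cuon)),Hylobates)),(Taxidea,Columba))).
That clade also contains Urocyon, which is not in the proposed group, so the group is not monophyletic.

No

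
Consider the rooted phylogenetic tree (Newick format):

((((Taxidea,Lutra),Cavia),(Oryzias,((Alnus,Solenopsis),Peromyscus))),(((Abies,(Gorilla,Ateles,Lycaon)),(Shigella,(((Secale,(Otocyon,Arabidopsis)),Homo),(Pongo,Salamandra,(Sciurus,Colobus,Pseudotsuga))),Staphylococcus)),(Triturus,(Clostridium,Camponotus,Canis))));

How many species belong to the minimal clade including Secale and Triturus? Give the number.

The MRCA of Secale and Triturus is the node subtending (((Abies,(Gorilla,Ateles,Lycaon)),(Shigella,(((Secale,(Otocyon,Arabidopsis)),Homo),(Pongo,Salamandra,(Sciurus,Colobus,Pseudotsuga))),Staphylococcus)),(Triturus,(Clostridium,Camponotus,Canis))).
That clade contains 19 terminal taxa: Abies, Arabidopsis, Ateles, Camponotus, Canis, Clostridium, Colobus, Gorilla, Homo, Lycaon, Otocyon, Pongo, Pseudotsuga, Salamandra, Sciurus, Secale, Shigella, Staphylococcus, Triturus.

19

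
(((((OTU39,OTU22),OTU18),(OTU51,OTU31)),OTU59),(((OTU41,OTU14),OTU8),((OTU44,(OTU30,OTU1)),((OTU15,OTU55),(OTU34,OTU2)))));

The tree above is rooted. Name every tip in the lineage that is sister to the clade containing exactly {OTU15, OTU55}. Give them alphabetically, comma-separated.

OTU2, OTU34

The clade containing exactly {OTU15, OTU55} attaches to the tree at the node subtending ((OTU15,OTU55),(OTU34,OTU2)).
The other lineage descending from that same node — the sister group — is (OTU34,OTU2); its 2 tips in alphabetical order are the answer.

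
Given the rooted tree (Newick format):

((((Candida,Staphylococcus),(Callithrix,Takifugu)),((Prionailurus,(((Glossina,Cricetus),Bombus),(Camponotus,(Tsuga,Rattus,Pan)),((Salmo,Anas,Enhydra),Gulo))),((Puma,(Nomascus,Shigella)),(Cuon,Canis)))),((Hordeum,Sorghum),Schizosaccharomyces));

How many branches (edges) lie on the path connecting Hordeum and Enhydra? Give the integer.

10

The MRCA of Hordeum and Enhydra is the root of the tree.
From Hordeum up to that node: 3 branches. From Enhydra up to the same node: 7 branches. Total: 3 + 7 = 10.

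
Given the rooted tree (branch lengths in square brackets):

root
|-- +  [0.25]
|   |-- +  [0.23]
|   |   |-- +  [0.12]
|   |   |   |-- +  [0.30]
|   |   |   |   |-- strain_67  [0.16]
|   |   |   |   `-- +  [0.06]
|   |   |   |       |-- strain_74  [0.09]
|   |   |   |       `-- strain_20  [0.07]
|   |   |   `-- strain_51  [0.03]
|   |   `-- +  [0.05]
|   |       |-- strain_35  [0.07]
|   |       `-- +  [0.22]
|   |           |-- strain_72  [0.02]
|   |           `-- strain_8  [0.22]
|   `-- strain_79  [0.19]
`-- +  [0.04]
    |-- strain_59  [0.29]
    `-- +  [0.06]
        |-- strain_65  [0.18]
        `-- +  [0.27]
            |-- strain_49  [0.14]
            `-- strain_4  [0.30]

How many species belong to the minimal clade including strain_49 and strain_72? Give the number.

12

The MRCA of strain_49 and strain_72 is the root, so the clade is the entire tree.
That clade contains 12 terminal taxa: strain_20, strain_35, strain_4, strain_49, strain_51, strain_59, strain_65, strain_67, strain_72, strain_74, strain_79, strain_8.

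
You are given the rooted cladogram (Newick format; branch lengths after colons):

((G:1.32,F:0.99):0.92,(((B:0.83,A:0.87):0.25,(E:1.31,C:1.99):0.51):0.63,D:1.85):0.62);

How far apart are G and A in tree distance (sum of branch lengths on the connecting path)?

4.61

The path runs G → … → MRCA → … → A; the MRCA is the root of the tree.
Branch lengths along that path: 1.32 + 0.92 + 0.62 + 0.63 + 0.25 + 0.87 = 4.61.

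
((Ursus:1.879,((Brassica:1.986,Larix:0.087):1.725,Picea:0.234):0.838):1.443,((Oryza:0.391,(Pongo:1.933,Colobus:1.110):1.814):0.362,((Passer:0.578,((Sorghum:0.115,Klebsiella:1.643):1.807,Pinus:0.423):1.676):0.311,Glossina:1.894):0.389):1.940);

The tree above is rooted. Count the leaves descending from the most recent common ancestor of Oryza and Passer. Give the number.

8

The MRCA of Oryza and Passer is the node subtending ((Oryza,(Pongo,Colobus)),((Passer,((Sorghum,Klebsiella),Pinus)),Glossina)).
That clade contains 8 terminal taxa: Colobus, Glossina, Klebsiella, Oryza, Passer, Pinus, Pongo, Sorghum.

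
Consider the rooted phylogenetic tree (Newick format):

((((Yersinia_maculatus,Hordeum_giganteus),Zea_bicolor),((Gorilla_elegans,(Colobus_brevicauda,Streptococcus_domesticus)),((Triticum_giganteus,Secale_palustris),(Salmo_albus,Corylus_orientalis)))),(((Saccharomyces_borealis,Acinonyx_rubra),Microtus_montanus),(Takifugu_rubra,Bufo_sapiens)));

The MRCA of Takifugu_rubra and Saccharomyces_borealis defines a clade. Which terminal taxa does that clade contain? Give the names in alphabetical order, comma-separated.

Tracing Takifugu_rubra: it sits inside (Takifugu_rubra,Bufo_sapiens).
Tracing Saccharomyces_borealis: it sits inside (Saccharomyces_borealis,Acinonyx_rubra).
The smallest clade enclosing both is (((Saccharomyces_borealis,Acinonyx_rubra),Microtus_montanus),(Takifugu_rubra,Bufo_sapiens)); the answer is its 5 terminal taxa in alphabetical order.

Acinonyx_rubra, Bufo_sapiens, Microtus_montanus, Saccharomyces_borealis, Takifugu_rubra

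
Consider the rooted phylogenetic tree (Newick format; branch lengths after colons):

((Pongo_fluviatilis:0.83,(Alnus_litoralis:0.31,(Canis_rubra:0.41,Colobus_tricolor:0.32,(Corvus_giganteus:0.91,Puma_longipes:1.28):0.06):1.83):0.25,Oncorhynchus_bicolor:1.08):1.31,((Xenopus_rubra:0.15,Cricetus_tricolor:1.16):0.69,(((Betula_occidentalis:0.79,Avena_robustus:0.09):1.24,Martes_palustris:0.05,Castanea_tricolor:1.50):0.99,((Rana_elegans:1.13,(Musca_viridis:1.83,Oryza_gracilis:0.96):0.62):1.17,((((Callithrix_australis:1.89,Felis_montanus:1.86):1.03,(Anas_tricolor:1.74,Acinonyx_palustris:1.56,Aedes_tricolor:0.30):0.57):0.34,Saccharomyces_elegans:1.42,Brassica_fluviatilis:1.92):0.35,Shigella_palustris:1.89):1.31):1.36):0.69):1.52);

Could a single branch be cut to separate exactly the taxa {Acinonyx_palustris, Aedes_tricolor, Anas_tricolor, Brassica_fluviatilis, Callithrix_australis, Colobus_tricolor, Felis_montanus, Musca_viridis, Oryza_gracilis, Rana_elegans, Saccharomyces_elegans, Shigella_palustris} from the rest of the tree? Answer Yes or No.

No

The MRCA of the listed taxa is the root, so the smallest clade containing them is the whole tree.
That clade also contains Alnus_litoralis, Avena_robustus, Betula_occidentalis, Canis_rubra, Castanea_tricolor, Corvus_giganteus, Cricetus_tricolor, Martes_palustris, Oncorhynchus_bicolor, Pongo_fluviatilis, Puma_longipes, Xenopus_rubra, which are not in the proposed group, so the group is not monophyletic.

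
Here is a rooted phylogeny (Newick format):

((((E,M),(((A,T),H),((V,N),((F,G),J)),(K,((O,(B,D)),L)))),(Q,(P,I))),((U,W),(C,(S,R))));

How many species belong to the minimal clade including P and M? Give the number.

The MRCA of P and M is the node subtending (((E,M),(((A,T),H),((V,N),((F,G),J)),(K,((O,(B,D)),L)))),(Q,(P,I))).
That clade contains 18 terminal taxa: A, B, D, E, F, G, H, I, J, K, L, M, N, O, P, Q, T, V.

18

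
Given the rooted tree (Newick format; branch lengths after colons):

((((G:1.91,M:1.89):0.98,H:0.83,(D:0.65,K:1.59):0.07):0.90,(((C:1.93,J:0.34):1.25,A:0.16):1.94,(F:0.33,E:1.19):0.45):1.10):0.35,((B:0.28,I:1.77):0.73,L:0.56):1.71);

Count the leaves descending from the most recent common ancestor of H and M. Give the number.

5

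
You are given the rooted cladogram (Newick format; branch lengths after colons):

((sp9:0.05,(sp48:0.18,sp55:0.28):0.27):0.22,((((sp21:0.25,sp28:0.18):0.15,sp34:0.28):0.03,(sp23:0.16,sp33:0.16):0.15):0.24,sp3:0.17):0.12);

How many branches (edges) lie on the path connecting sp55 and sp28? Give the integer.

8

The MRCA of sp55 and sp28 is the root of the tree.
From sp55 up to that node: 3 branches. From sp28 up to the same node: 5 branches. Total: 3 + 5 = 8.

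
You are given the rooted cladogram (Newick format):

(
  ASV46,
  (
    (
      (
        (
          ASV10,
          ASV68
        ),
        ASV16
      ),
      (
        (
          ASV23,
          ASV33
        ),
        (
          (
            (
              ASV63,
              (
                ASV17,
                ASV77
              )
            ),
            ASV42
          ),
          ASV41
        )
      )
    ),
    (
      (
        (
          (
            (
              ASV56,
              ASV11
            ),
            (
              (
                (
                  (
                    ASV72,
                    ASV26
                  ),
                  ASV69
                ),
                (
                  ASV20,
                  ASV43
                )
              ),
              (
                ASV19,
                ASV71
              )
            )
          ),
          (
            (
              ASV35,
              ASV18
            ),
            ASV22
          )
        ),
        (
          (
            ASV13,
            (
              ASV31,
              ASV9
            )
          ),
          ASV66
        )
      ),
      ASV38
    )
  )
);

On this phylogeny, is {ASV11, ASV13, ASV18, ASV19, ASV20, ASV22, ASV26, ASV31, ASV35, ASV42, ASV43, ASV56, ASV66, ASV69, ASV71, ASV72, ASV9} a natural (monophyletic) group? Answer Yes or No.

The MRCA of the listed taxa subtends ((((ASV10,ASV68),ASV16),((ASV23,ASV33),(((ASV63,(ASV17,ASV77)),ASV42),ASV41))),(((((ASV56,ASV11),((((ASV72,ASV26),ASV69),(ASV20,ASV43)),(ASV19,ASV71))),((ASV35,ASV18),ASV22)),((ASV13,(ASV31,ASV9)),ASV66)),ASV38)).
That clade also contains ASV10, ASV16, ASV17, ASV23, ASV33, ASV38, ASV41, ASV63, ASV68, ASV77, which are not in the proposed group, so the group is not monophyletic.

No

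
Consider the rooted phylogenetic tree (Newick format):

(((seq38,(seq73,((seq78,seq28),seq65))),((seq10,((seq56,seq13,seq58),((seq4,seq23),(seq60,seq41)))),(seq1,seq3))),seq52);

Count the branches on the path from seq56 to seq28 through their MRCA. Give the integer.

The MRCA of seq56 and seq28 is the node subtending ((seq38,(seq73,((seq78,seq28),seq65))),((seq10,((seq56,seq13,seq58),((seq4,seq23),(seq60,seq41)))),(seq1,seq3))).
From seq56 up to that node: 5 branches. From seq28 up to the same node: 5 branches. Total: 5 + 5 = 10.

10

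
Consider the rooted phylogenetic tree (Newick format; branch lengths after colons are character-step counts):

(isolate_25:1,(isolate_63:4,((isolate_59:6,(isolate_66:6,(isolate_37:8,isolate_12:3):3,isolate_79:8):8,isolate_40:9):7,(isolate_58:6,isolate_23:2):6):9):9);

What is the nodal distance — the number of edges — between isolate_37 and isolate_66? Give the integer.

3

The MRCA of isolate_37 and isolate_66 is the node subtending (isolate_66,(isolate_37,isolate_12),isolate_79).
From isolate_37 up to that node: 2 branches. From isolate_66 up to the same node: 1 branch. Total: 2 + 1 = 3.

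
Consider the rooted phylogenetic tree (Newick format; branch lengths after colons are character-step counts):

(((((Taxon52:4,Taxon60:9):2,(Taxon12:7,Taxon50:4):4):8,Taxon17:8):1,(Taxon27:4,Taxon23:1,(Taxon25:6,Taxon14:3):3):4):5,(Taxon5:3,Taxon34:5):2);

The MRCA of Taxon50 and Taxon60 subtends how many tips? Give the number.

The MRCA of Taxon50 and Taxon60 is the node subtending ((Taxon52,Taxon60),(Taxon12,Taxon50)).
That clade contains 4 terminal taxa: Taxon12, Taxon50, Taxon52, Taxon60.

4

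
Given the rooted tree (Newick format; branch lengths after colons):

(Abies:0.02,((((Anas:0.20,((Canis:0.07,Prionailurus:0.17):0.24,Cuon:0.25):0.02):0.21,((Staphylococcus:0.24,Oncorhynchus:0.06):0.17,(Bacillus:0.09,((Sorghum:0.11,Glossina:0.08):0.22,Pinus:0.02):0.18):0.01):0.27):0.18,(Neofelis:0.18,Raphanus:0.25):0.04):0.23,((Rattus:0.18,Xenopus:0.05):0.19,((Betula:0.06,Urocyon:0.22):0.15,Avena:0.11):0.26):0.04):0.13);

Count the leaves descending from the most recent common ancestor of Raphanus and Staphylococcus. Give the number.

12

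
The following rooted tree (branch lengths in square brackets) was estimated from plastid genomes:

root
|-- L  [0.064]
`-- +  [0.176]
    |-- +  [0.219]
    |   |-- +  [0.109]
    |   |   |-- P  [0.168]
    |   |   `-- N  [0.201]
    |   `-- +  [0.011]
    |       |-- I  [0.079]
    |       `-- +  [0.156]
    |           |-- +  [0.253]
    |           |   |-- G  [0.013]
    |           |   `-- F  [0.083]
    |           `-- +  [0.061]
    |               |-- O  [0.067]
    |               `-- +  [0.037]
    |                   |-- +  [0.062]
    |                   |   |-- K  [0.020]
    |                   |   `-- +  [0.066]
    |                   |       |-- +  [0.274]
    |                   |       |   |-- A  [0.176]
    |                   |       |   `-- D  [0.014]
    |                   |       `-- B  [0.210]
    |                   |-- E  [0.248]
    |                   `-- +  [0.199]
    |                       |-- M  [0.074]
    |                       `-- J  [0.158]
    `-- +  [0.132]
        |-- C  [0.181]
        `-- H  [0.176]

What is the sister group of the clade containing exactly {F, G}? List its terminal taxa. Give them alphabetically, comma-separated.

A, B, D, E, J, K, M, O

The clade containing exactly {F, G} attaches to the tree at the node subtending ((G,F),(O,((K,((A,D),B)),E,(M,J)))).
The other lineage descending from that same node — the sister group — is (O,((K,((A,D),B)),E,(M,J))); its 8 tips in alphabetical order are the answer.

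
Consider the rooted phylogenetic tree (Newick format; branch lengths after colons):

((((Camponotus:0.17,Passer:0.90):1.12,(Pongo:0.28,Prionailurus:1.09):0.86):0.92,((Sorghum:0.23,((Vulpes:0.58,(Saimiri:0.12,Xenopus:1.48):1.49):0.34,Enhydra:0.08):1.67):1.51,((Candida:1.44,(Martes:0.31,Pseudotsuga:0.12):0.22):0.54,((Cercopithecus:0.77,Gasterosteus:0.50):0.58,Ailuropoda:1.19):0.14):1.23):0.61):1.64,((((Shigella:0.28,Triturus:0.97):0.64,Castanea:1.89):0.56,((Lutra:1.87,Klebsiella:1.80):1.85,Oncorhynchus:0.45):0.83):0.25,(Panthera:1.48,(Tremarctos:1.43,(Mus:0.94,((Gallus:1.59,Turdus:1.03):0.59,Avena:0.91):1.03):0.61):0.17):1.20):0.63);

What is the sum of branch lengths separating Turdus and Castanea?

The path runs Turdus → … → MRCA → … → Castanea; the MRCA is the node subtending ((((Shigella,Triturus),Castanea),((Lutra,Klebsiella),Oncorhynchus)),(Panthera,(Tremarctos,(Mus,((Gallus,Turdus),Avena))))).
Branch lengths along that path: 1.03 + 0.59 + 1.03 + 0.61 + 0.17 + 1.20 + 0.25 + 0.56 + 1.89 = 7.33.

7.33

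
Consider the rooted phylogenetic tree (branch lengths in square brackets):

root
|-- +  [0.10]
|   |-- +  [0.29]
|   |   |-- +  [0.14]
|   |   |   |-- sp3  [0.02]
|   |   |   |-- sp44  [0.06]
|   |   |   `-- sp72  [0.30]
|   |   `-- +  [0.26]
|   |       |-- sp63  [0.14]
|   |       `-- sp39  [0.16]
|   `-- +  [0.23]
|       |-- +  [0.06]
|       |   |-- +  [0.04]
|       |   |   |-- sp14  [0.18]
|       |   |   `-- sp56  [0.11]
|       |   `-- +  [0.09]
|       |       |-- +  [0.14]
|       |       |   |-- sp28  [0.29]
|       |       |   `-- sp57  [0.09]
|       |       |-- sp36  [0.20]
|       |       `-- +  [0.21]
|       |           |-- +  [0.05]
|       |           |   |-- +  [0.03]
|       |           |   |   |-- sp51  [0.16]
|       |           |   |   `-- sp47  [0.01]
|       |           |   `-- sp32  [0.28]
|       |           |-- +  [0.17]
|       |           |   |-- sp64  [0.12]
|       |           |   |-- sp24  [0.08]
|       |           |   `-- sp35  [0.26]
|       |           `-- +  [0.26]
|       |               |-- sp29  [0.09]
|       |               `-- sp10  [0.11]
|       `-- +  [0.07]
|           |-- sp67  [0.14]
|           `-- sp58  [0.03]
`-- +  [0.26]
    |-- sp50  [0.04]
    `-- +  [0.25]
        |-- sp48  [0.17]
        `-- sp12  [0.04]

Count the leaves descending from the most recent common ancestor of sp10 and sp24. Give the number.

The MRCA of sp10 and sp24 is the node subtending (((sp51,sp47),sp32),(sp64,sp24,sp35),(sp29,sp10)).
That clade contains 8 terminal taxa: sp10, sp24, sp29, sp32, sp35, sp47, sp51, sp64.

8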